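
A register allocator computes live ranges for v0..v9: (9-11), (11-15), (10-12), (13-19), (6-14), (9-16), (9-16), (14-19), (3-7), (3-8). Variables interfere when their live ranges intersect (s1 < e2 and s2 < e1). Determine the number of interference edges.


Check all pairs for overlapping intervals.
Two intervals (s1,e1) and (s2,e2) overlap if s1 < e2 and s2 < e1.
v0 (9-11) vs v1..v9: overlaps v2, v4, v5, v6 -> 4
v1 (11-15) vs v2..v9: overlaps v2, v3, v4, v5, v6, v7 -> 6
v2 (10-12) vs v3..v9: overlaps v4, v5, v6 -> 3
v3 (13-19) vs v4..v9: overlaps v4, v5, v6, v7 -> 4
v4 (6-14) vs v5..v9: overlaps v5, v6, v8, v9 -> 4
v5 (9-16) vs v6..v9: overlaps v6, v7 -> 2
v6 (9-16) vs v7..v9: overlaps v7 -> 1
v7 (14-19) vs v8..v9: overlaps none -> 0
v8 (3-7) vs v9: overlaps v9 -> 1
Total overlapping pairs = 4 + 6 + 3 + 4 + 4 + 2 + 1 + 0 + 1 = 25

25


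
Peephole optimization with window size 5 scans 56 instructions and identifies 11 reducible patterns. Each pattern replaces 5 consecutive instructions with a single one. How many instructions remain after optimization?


Each match removes 4 instructions.
Total removed = 11 * 4 = 44
Remaining = 56 - 44 = 12

12


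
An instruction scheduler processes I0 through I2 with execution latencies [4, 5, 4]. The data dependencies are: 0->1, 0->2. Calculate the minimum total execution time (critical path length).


Compute longest path through dependency graph: dist(Ik) = max over predecessors of dist + latency(Ik).
dist(I0) = latency 4 = 4
dist(I1) = dist(I0) + 5 = 4 + 5 = 9
dist(I2) = dist(I0) + 4 = 4 + 4 = 8
Critical path = max dist = 9

9


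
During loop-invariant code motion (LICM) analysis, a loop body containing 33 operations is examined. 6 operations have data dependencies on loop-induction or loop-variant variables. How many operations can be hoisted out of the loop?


Invariant candidates = total - loop-dependent
= 33 - 6 = 27

27


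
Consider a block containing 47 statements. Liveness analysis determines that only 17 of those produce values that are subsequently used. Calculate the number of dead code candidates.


Dead code = total statements - live definitions
= 47 - 17 = 30

30


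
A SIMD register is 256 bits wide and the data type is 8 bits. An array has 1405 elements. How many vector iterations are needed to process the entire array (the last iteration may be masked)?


Width = 256 / 8 = 32 elements per vector op
Iterations = ceil(1405 / 32) = 44

44


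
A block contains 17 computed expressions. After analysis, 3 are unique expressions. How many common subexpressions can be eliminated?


CSE count = total expressions - unique expressions
= 17 - 3 = 14

14


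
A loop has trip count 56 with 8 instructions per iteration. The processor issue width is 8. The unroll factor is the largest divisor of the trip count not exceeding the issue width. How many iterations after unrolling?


Largest divisor of 56 <= 8 is 8
New iterations = 56 / 8 = 7

7


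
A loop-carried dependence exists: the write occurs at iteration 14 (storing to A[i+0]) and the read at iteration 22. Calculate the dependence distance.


Distance = read iteration - write iteration
= 22 - 14 = 8

8


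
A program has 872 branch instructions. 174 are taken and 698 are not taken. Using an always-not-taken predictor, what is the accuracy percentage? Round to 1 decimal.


Predictor: always-not-taken
Correct predictions = 698
Accuracy = 698 / 872 * 100 = 80.0%

80.0


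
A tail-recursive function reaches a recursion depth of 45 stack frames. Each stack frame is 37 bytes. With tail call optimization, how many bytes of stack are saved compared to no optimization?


Without TCO: 45 * 37 = 1665 bytes
With TCO: reuse 1 frame = 37 bytes
Savings = 1665 - 37 = 1628

1628


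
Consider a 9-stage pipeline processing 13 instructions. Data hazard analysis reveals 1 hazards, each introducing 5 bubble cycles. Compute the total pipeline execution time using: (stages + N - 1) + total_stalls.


Base cycles = 9 + 13 - 1 = 21
Total stalls = 1 * 5 = 5
Total = 21 + 5 = 26

26


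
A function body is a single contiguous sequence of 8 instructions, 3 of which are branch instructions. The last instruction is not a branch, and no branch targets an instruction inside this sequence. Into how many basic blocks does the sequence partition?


With no in-sequence branch targets, the leaders are the first instruction plus the instruction after each branch.
Number of basic blocks = branches + 1
= 3 + 1 = 4

4


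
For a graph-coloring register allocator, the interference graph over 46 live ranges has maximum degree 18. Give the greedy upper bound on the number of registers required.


Greedy coloring never needs more than (max_degree + 1) colors: when coloring a vertex, at most max_degree neighbors are already colored.
Upper bound = 18 + 1 = 19

19


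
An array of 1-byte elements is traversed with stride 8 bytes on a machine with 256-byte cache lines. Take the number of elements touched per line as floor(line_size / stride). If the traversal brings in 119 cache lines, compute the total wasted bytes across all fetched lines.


Elements per line = floor(256 / 8) = 32
Bytes used per line = 32 * 1 = 32
Wasted per line = 256 - 32 = 224
Total wasted = 224 * 119 = 26656

26656


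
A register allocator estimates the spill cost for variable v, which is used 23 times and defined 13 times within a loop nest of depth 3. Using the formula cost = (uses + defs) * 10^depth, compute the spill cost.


uses + defs = 23 + 13 = 36
10^3 = 1000
Spill cost = 36 * 1000 = 36000

36000


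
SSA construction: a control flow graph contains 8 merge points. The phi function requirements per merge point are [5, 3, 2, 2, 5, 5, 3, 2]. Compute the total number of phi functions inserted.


Total phi functions = sum of phi functions at each join node
= 5 + 3 + 2 + 2 + 5 + 5 + 3 + 2 = 27

27


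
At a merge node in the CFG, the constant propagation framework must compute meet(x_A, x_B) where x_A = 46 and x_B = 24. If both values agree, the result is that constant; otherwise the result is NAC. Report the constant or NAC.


Meet operation: if both paths give the same constant, result is that constant; if they differ, result is NAC (not-a-constant).
Path A: 46, Path B: 24 -> differ
Result: not-a-constant -> NAC

NAC


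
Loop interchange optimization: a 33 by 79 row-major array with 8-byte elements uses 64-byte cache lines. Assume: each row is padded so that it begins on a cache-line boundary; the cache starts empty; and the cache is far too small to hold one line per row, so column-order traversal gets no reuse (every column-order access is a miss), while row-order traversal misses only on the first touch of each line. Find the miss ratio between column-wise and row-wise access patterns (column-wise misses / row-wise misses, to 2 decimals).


Each row occupies 79 * 8 = 632 bytes and starts on a line boundary, so it spans ceil(632 / 64) = 10 cache lines.
Row-major traversal misses (one per line touched): 33 * ceil(79 * 8 / 64) = 330
Column-major traversal misses (no reuse, every access misses): 33 * 79 = 2607
Ratio = 2607 / 330 = 7.9

7.9


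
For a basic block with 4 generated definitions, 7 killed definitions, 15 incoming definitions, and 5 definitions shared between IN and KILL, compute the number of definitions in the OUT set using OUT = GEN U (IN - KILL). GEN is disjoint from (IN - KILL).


IN - KILL: 15 - 5 = 10 surviving definitions
OUT = GEN + surviving = 4 + 10 = 14

14


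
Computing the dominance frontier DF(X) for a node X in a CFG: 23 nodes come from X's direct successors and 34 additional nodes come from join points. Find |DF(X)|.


DF(X) = direct successor contributions + join point contributions
= 23 + 34 = 57

57


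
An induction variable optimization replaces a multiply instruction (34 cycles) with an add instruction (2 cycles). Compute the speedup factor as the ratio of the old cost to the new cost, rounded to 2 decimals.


Ratio = mult_cost / add_cost = 34 / 2 = 17.0

17.0


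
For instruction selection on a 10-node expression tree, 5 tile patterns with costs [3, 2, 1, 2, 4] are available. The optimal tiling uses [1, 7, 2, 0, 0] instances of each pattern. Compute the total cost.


Total cost = sum(count_i * cost_i)
= 1*3 + 7*2 + 2*1 + 0*2 + 0*4
= 19

19


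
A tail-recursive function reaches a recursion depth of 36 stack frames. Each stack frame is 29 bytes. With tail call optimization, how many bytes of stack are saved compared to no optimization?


Without TCO: 36 * 29 = 1044 bytes
With TCO: reuse 1 frame = 29 bytes
Savings = 1044 - 29 = 1015

1015


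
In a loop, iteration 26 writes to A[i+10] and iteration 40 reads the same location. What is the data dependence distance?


Distance = read iteration - write iteration
= 40 - 26 = 14

14


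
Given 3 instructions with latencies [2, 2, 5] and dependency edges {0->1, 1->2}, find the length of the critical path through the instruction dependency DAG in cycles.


Compute longest path through dependency graph: dist(Ik) = max over predecessors of dist + latency(Ik).
dist(I0) = latency 2 = 2
dist(I1) = dist(I0) + 2 = 2 + 2 = 4
dist(I2) = dist(I1) + 5 = 4 + 5 = 9
Critical path = max dist = 9

9


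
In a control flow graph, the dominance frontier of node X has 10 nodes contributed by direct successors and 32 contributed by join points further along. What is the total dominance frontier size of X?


DF(X) = direct successor contributions + join point contributions
= 10 + 32 = 42

42


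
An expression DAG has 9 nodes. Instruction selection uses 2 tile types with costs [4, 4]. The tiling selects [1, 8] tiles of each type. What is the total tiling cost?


Total cost = sum(count_i * cost_i)
= 1*4 + 8*4
= 36

36


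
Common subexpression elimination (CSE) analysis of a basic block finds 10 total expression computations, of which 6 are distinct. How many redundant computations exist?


CSE count = total expressions - unique expressions
= 10 - 6 = 4

4


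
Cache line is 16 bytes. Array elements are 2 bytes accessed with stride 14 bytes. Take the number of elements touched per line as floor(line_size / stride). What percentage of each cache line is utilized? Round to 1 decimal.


Elements per cache line = floor(16 / 14) = 1
Bytes used = 1 * 2 = 2
Utilization = 2 / 16 * 100 = 12.5%

12.5


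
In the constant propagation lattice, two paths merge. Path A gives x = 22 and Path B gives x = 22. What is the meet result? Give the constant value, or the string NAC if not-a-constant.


Meet operation: if both paths give the same constant, result is that constant; if they differ, result is NAC (not-a-constant).
Path A: 22, Path B: 22 -> equal
Result: constant -> 22

22


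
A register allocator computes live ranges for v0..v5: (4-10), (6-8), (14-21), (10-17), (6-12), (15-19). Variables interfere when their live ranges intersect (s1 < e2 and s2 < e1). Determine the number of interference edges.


Check all pairs for overlapping intervals.
Two intervals (s1,e1) and (s2,e2) overlap if s1 < e2 and s2 < e1.
v0 (4-10) vs v1..v5: overlaps v1, v4 -> 2
v1 (6-8) vs v2..v5: overlaps v4 -> 1
v2 (14-21) vs v3..v5: overlaps v3, v5 -> 2
v3 (10-17) vs v4..v5: overlaps v4, v5 -> 2
v4 (6-12) vs v5: overlaps none -> 0
Total overlapping pairs = 2 + 1 + 2 + 2 + 0 = 7

7


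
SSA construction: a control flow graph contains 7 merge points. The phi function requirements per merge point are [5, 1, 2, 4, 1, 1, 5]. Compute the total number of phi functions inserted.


Total phi functions = sum of phi functions at each join node
= 5 + 1 + 2 + 4 + 1 + 1 + 5 = 19

19


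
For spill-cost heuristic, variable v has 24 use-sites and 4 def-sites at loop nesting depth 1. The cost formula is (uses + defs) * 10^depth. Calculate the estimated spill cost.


uses + defs = 24 + 4 = 28
10^1 = 10
Spill cost = 28 * 10 = 280

280


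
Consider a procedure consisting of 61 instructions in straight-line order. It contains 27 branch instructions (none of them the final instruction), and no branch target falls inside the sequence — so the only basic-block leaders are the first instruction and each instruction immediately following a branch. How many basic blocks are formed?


With no in-sequence branch targets, the leaders are the first instruction plus the instruction after each branch.
Number of basic blocks = branches + 1
= 27 + 1 = 28

28


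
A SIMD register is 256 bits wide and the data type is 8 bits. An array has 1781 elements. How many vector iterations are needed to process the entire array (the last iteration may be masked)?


Width = 256 / 8 = 32 elements per vector op
Iterations = ceil(1781 / 32) = 56

56


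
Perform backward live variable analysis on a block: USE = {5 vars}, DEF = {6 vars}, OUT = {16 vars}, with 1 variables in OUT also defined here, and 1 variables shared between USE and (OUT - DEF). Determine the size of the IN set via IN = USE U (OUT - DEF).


OUT - DEF: 16 - 1 = 15
|IN| = |USE| + |OUT - DEF| - |USE ∩ (OUT - DEF)| = 5 + 15 - 1 = 19

19


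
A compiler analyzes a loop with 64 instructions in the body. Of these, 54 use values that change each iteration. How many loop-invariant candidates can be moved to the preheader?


Invariant candidates = total - loop-dependent
= 64 - 54 = 10

10


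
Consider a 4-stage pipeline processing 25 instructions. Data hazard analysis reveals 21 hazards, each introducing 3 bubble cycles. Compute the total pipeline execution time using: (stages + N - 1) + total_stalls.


Base cycles = 4 + 25 - 1 = 28
Total stalls = 21 * 3 = 63
Total = 28 + 63 = 91

91


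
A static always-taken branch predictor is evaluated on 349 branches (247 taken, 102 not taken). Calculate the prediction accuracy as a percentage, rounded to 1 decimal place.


Predictor: always-taken
Correct predictions = 247
Accuracy = 247 / 349 * 100 = 70.8%

70.8


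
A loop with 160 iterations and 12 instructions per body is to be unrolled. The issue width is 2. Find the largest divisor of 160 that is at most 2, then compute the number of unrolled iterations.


Largest divisor of 160 <= 2 is 2
New iterations = 160 / 2 = 80

80


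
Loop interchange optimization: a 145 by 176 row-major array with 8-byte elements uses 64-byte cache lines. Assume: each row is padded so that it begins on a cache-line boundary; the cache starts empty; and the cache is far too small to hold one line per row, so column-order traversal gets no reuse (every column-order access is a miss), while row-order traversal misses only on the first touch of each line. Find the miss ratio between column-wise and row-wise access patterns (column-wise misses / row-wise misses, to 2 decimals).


Each row occupies 176 * 8 = 1408 bytes and starts on a line boundary, so it spans ceil(1408 / 64) = 22 cache lines.
Row-major traversal misses (one per line touched): 145 * ceil(176 * 8 / 64) = 3190
Column-major traversal misses (no reuse, every access misses): 145 * 176 = 25520
Ratio = 25520 / 3190 = 8.0

8.0


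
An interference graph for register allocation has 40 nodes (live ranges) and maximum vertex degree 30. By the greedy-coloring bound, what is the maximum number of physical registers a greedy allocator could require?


Greedy coloring never needs more than (max_degree + 1) colors: when coloring a vertex, at most max_degree neighbors are already colored.
Upper bound = 30 + 1 = 31

31


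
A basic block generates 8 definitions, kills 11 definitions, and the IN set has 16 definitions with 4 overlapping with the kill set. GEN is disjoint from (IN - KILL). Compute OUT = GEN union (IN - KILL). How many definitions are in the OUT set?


IN - KILL: 16 - 4 = 12 surviving definitions
OUT = GEN + surviving = 8 + 12 = 20

20


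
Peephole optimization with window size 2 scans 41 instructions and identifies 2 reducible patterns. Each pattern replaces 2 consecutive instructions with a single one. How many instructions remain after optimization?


Each match removes 1 instructions.
Total removed = 2 * 1 = 2
Remaining = 41 - 2 = 39

39


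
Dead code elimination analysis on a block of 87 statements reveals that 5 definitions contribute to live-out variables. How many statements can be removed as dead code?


Dead code = total statements - live definitions
= 87 - 5 = 82

82


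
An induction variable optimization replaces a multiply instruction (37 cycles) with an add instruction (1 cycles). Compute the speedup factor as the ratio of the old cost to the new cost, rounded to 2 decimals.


Ratio = mult_cost / add_cost = 37 / 1 = 37.0

37.0


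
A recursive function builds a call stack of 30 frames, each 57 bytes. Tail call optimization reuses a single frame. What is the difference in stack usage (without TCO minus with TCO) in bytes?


Without TCO: 30 * 57 = 1710 bytes
With TCO: reuse 1 frame = 57 bytes
Savings = 1710 - 57 = 1653

1653


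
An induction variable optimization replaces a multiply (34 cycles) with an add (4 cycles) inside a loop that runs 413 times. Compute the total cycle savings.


Per-iteration saving = 34 - 4 = 30
Total saved = 413 * 30 = 12390

12390


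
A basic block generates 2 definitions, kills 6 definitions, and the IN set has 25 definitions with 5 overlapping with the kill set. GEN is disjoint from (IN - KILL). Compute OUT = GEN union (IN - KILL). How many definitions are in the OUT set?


IN - KILL: 25 - 5 = 20 surviving definitions
OUT = GEN + surviving = 2 + 20 = 22

22


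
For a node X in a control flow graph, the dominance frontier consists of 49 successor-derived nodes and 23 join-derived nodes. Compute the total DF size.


DF(X) = direct successor contributions + join point contributions
= 49 + 23 = 72

72


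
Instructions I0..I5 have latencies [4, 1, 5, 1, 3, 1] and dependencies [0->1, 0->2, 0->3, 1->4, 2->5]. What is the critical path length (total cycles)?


Compute longest path through dependency graph: dist(Ik) = max over predecessors of dist + latency(Ik).
dist(I0) = latency 4 = 4
dist(I1) = dist(I0) + 1 = 4 + 1 = 5
dist(I2) = dist(I0) + 5 = 4 + 5 = 9
dist(I3) = dist(I0) + 1 = 4 + 1 = 5
dist(I4) = dist(I1) + 3 = 5 + 3 = 8
dist(I5) = dist(I2) + 1 = 9 + 1 = 10
Critical path = max dist = 10

10


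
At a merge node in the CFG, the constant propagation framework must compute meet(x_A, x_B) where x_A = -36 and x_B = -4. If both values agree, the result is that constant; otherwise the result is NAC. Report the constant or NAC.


Meet operation: if both paths give the same constant, result is that constant; if they differ, result is NAC (not-a-constant).
Path A: -36, Path B: -4 -> differ
Result: not-a-constant -> NAC

NAC


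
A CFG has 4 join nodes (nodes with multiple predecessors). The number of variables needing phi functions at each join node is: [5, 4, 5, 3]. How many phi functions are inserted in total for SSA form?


Total phi functions = sum of phi functions at each join node
= 5 + 4 + 5 + 3 = 17

17


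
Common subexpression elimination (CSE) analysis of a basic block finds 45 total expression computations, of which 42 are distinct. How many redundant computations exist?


CSE count = total expressions - unique expressions
= 45 - 42 = 3

3


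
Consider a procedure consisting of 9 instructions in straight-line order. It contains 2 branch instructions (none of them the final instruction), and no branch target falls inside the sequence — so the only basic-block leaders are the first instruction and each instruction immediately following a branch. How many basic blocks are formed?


With no in-sequence branch targets, the leaders are the first instruction plus the instruction after each branch.
Number of basic blocks = branches + 1
= 2 + 1 = 3

3


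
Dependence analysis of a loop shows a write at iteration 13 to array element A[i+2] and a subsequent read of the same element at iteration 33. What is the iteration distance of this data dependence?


Distance = read iteration - write iteration
= 33 - 13 = 20

20


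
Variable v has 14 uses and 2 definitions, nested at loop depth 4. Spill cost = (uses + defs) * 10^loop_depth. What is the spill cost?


uses + defs = 14 + 2 = 16
10^4 = 10000
Spill cost = 16 * 10000 = 160000

160000


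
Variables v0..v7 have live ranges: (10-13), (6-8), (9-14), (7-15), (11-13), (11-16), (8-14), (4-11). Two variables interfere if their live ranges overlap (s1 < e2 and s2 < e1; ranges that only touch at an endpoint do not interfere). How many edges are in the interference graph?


Check all pairs for overlapping intervals.
Two intervals (s1,e1) and (s2,e2) overlap if s1 < e2 and s2 < e1.
v0 (10-13) vs v1..v7: overlaps v2, v3, v4, v5, v6, v7 -> 6
v1 (6-8) vs v2..v7: overlaps v3, v7 -> 2
v2 (9-14) vs v3..v7: overlaps v3, v4, v5, v6, v7 -> 5
v3 (7-15) vs v4..v7: overlaps v4, v5, v6, v7 -> 4
v4 (11-13) vs v5..v7: overlaps v5, v6 -> 2
v5 (11-16) vs v6..v7: overlaps v6 -> 1
v6 (8-14) vs v7: overlaps v7 -> 1
Total overlapping pairs = 6 + 2 + 5 + 4 + 2 + 1 + 1 = 21

21


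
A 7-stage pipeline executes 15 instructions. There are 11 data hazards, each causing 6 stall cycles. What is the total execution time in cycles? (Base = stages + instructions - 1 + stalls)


Base cycles = 7 + 15 - 1 = 21
Total stalls = 11 * 6 = 66
Total = 21 + 66 = 87

87


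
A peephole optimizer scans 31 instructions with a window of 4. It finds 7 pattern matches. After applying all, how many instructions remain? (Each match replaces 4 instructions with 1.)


Each match removes 3 instructions.
Total removed = 7 * 3 = 21
Remaining = 31 - 21 = 10

10


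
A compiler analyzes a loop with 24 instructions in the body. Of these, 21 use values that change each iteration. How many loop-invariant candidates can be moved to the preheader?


Invariant candidates = total - loop-dependent
= 24 - 21 = 3

3


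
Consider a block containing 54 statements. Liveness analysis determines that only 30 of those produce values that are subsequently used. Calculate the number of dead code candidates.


Dead code = total statements - live definitions
= 54 - 30 = 24

24


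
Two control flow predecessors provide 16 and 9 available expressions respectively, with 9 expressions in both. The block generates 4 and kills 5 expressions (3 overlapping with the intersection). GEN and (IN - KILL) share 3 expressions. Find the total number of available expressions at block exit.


IN = intersection of predecessors = 9
IN - KILL = 9 - 3 = 6
|OUT| = |GEN| + |IN - KILL| - |GEN ∩ (IN - KILL)| = 4 + 6 - 3 = 7

7


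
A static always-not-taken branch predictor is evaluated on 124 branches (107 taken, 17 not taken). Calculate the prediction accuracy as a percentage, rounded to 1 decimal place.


Predictor: always-not-taken
Correct predictions = 17
Accuracy = 17 / 124 * 100 = 13.7%

13.7


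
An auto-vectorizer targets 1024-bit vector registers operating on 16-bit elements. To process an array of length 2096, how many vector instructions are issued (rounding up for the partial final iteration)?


Width = 1024 / 16 = 64 elements per vector op
Iterations = ceil(2096 / 64) = 33

33


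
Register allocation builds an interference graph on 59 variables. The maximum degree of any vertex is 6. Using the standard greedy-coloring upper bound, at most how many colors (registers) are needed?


Greedy coloring never needs more than (max_degree + 1) colors: when coloring a vertex, at most max_degree neighbors are already colored.
Upper bound = 6 + 1 = 7

7


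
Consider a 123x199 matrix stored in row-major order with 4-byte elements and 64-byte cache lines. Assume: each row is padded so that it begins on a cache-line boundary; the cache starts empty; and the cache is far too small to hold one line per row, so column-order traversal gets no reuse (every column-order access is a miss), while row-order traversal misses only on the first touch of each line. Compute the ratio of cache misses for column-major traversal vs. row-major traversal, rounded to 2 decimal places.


Each row occupies 199 * 4 = 796 bytes and starts on a line boundary, so it spans ceil(796 / 64) = 13 cache lines.
Row-major traversal misses (one per line touched): 123 * ceil(199 * 4 / 64) = 1599
Column-major traversal misses (no reuse, every access misses): 123 * 199 = 24477
Ratio = 24477 / 1599 = 15.31

15.31


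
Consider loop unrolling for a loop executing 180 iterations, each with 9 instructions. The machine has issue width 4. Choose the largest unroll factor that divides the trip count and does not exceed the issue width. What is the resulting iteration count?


Largest divisor of 180 <= 4 is 4
New iterations = 180 / 4 = 45

45


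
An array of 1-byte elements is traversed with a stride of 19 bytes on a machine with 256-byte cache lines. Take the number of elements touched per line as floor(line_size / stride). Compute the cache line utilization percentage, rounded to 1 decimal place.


Elements per cache line = floor(256 / 19) = 13
Bytes used = 13 * 1 = 13
Utilization = 13 / 256 * 100 = 5.1%

5.1


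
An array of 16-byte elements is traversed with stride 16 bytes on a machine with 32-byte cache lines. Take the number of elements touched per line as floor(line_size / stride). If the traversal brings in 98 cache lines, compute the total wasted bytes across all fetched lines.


Elements per line = floor(32 / 16) = 2
Bytes used per line = 2 * 16 = 32
Wasted per line = 32 - 32 = 0
Total wasted = 0 * 98 = 0

0


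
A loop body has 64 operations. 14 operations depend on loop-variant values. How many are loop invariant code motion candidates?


Invariant candidates = total - loop-dependent
= 64 - 14 = 50

50


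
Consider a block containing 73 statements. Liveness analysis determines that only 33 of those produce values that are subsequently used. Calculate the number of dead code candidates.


Dead code = total statements - live definitions
= 73 - 33 = 40

40


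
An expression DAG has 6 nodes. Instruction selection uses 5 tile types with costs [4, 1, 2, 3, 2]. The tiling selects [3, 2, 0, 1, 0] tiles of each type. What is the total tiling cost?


Total cost = sum(count_i * cost_i)
= 3*4 + 2*1 + 0*2 + 1*3 + 0*2
= 17

17


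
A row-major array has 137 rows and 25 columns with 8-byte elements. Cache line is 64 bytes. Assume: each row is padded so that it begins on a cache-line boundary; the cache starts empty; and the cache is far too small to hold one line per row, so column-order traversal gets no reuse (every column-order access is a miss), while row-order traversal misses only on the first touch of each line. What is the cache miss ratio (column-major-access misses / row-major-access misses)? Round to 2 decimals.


Each row occupies 25 * 8 = 200 bytes and starts on a line boundary, so it spans ceil(200 / 64) = 4 cache lines.
Row-major traversal misses (one per line touched): 137 * ceil(25 * 8 / 64) = 548
Column-major traversal misses (no reuse, every access misses): 137 * 25 = 3425
Ratio = 3425 / 548 = 6.25

6.25


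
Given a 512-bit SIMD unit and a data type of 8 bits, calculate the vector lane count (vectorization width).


Width = SIMD bits / data type bits
= 512 / 8 = 64

64


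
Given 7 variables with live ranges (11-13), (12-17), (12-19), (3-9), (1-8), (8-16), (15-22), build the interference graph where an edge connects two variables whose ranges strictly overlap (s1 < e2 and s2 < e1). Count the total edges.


Check all pairs for overlapping intervals.
Two intervals (s1,e1) and (s2,e2) overlap if s1 < e2 and s2 < e1.
v0 (11-13) vs v1..v6: overlaps v1, v2, v5 -> 3
v1 (12-17) vs v2..v6: overlaps v2, v5, v6 -> 3
v2 (12-19) vs v3..v6: overlaps v5, v6 -> 2
v3 (3-9) vs v4..v6: overlaps v4, v5 -> 2
v4 (1-8) vs v5..v6: overlaps none -> 0
v5 (8-16) vs v6: overlaps v6 -> 1
Total overlapping pairs = 3 + 3 + 2 + 2 + 0 + 1 = 11

11


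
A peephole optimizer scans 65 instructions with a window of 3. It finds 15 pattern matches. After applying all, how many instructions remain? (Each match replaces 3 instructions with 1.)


Each match removes 2 instructions.
Total removed = 15 * 2 = 30
Remaining = 65 - 30 = 35

35


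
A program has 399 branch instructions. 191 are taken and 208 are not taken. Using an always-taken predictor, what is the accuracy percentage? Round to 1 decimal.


Predictor: always-taken
Correct predictions = 191
Accuracy = 191 / 399 * 100 = 47.9%

47.9


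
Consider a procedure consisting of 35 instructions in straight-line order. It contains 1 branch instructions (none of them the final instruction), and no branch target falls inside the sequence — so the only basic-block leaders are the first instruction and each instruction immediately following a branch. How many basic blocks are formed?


With no in-sequence branch targets, the leaders are the first instruction plus the instruction after each branch.
Number of basic blocks = branches + 1
= 1 + 1 = 2

2


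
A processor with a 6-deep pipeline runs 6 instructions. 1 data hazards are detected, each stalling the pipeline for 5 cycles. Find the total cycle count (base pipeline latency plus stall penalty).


Base cycles = 6 + 6 - 1 = 11
Total stalls = 1 * 5 = 5
Total = 11 + 5 = 16

16


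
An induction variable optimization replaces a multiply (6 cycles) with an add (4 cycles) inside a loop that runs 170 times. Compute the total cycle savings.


Per-iteration saving = 6 - 4 = 2
Total saved = 170 * 2 = 340

340


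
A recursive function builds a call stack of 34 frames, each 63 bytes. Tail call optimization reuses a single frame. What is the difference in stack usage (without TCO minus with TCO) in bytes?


Without TCO: 34 * 63 = 2142 bytes
With TCO: reuse 1 frame = 63 bytes
Savings = 2142 - 63 = 2079

2079


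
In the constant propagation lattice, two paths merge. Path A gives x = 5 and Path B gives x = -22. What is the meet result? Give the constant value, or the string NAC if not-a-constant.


Meet operation: if both paths give the same constant, result is that constant; if they differ, result is NAC (not-a-constant).
Path A: 5, Path B: -22 -> differ
Result: not-a-constant -> NAC

NAC


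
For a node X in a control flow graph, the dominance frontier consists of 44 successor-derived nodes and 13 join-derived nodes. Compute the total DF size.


DF(X) = direct successor contributions + join point contributions
= 44 + 13 = 57

57


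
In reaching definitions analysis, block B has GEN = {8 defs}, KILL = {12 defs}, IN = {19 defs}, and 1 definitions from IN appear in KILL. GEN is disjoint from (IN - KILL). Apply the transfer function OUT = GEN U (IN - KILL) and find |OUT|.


IN - KILL: 19 - 1 = 18 surviving definitions
OUT = GEN + surviving = 8 + 18 = 26

26


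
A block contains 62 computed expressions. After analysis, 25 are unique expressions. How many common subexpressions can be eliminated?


CSE count = total expressions - unique expressions
= 62 - 25 = 37

37


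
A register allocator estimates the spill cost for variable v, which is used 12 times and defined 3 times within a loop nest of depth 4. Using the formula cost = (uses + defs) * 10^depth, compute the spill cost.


uses + defs = 12 + 3 = 15
10^4 = 10000
Spill cost = 15 * 10000 = 150000

150000


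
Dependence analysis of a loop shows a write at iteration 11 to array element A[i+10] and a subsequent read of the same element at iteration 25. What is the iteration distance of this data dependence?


Distance = read iteration - write iteration
= 25 - 11 = 14

14


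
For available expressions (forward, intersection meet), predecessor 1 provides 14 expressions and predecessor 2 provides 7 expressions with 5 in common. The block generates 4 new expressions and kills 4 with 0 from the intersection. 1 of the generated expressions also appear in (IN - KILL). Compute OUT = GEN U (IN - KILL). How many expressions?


IN = intersection of predecessors = 5
IN - KILL = 5 - 0 = 5
|OUT| = |GEN| + |IN - KILL| - |GEN ∩ (IN - KILL)| = 4 + 5 - 1 = 8

8


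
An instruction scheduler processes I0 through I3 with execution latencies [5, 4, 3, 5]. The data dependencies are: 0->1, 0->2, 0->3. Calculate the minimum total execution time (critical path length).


Compute longest path through dependency graph: dist(Ik) = max over predecessors of dist + latency(Ik).
dist(I0) = latency 5 = 5
dist(I1) = dist(I0) + 4 = 5 + 4 = 9
dist(I2) = dist(I0) + 3 = 5 + 3 = 8
dist(I3) = dist(I0) + 5 = 5 + 5 = 10
Critical path = max dist = 10

10


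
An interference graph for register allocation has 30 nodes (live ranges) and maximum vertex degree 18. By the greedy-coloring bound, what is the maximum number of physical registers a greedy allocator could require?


Greedy coloring never needs more than (max_degree + 1) colors: when coloring a vertex, at most max_degree neighbors are already colored.
Upper bound = 18 + 1 = 19

19


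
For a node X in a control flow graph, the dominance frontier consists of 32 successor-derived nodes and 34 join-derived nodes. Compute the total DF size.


DF(X) = direct successor contributions + join point contributions
= 32 + 34 = 66

66


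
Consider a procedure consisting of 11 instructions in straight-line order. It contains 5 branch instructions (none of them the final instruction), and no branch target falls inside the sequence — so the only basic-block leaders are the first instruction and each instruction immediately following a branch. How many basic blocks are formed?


With no in-sequence branch targets, the leaders are the first instruction plus the instruction after each branch.
Number of basic blocks = branches + 1
= 5 + 1 = 6

6


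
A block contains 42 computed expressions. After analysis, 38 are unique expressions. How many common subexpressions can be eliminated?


CSE count = total expressions - unique expressions
= 42 - 38 = 4

4


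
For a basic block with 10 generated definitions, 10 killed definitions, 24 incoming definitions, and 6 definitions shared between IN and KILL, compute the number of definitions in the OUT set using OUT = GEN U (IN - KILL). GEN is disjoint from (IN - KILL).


IN - KILL: 24 - 6 = 18 surviving definitions
OUT = GEN + surviving = 10 + 18 = 28

28


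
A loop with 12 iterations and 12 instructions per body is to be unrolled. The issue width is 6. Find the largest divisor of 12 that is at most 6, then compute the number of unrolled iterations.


Largest divisor of 12 <= 6 is 6
New iterations = 12 / 6 = 2

2


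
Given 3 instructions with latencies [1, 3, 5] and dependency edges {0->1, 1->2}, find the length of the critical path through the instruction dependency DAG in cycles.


Compute longest path through dependency graph: dist(Ik) = max over predecessors of dist + latency(Ik).
dist(I0) = latency 1 = 1
dist(I1) = dist(I0) + 3 = 1 + 3 = 4
dist(I2) = dist(I1) + 5 = 4 + 5 = 9
Critical path = max dist = 9

9


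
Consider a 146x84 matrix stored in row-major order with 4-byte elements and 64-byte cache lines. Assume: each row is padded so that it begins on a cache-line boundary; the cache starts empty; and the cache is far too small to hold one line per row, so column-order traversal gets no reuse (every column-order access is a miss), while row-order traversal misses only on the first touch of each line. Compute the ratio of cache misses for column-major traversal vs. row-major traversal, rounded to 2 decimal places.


Each row occupies 84 * 4 = 336 bytes and starts on a line boundary, so it spans ceil(336 / 64) = 6 cache lines.
Row-major traversal misses (one per line touched): 146 * ceil(84 * 4 / 64) = 876
Column-major traversal misses (no reuse, every access misses): 146 * 84 = 12264
Ratio = 12264 / 876 = 14.0

14.0


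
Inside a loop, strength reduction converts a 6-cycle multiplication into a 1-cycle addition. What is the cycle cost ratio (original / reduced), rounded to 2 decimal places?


Ratio = mult_cost / add_cost = 6 / 1 = 6.0

6.0


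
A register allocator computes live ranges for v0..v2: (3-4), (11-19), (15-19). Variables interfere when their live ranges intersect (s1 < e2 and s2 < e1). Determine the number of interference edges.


Check all pairs for overlapping intervals.
Two intervals (s1,e1) and (s2,e2) overlap if s1 < e2 and s2 < e1.
v0 (3-4) vs v1..v2: overlaps none -> 0
v1 (11-19) vs v2: overlaps v2 -> 1
Total overlapping pairs = 0 + 1 = 1

1


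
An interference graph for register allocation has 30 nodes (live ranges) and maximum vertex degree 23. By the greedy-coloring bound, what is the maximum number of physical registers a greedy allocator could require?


Greedy coloring never needs more than (max_degree + 1) colors: when coloring a vertex, at most max_degree neighbors are already colored.
Upper bound = 23 + 1 = 24

24


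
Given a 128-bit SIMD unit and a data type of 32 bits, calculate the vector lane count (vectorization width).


Width = SIMD bits / data type bits
= 128 / 32 = 4

4


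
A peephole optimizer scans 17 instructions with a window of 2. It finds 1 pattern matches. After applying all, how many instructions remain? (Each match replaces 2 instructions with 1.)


Each match removes 1 instructions.
Total removed = 1 * 1 = 1
Remaining = 17 - 1 = 16

16


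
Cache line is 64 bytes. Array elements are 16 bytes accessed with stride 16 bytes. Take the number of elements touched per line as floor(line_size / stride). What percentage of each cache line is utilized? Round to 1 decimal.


Elements per cache line = floor(64 / 16) = 4
Bytes used = 4 * 16 = 64
Utilization = 64 / 64 * 100 = 100.0%

100.0


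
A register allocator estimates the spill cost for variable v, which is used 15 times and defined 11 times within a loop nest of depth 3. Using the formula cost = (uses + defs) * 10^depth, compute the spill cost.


uses + defs = 15 + 11 = 26
10^3 = 1000
Spill cost = 26 * 1000 = 26000

26000


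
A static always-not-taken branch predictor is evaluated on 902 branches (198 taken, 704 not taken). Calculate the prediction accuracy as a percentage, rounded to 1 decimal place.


Predictor: always-not-taken
Correct predictions = 704
Accuracy = 704 / 902 * 100 = 78.0%

78.0


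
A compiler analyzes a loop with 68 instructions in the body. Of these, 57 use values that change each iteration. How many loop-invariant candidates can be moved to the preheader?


Invariant candidates = total - loop-dependent
= 68 - 57 = 11

11


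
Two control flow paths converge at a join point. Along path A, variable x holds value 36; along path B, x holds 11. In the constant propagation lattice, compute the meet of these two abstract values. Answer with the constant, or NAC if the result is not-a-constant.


Meet operation: if both paths give the same constant, result is that constant; if they differ, result is NAC (not-a-constant).
Path A: 36, Path B: 11 -> differ
Result: not-a-constant -> NAC

NAC


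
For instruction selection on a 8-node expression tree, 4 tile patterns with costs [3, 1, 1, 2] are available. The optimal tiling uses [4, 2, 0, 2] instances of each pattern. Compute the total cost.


Total cost = sum(count_i * cost_i)
= 4*3 + 2*1 + 0*1 + 2*2
= 18

18


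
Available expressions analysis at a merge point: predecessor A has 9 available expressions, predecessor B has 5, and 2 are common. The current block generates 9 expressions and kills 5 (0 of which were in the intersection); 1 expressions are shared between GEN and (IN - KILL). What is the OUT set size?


IN = intersection of predecessors = 2
IN - KILL = 2 - 0 = 2
|OUT| = |GEN| + |IN - KILL| - |GEN ∩ (IN - KILL)| = 9 + 2 - 1 = 10

10


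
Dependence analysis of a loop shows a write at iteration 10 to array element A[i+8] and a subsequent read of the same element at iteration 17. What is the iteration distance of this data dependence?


Distance = read iteration - write iteration
= 17 - 10 = 7

7
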